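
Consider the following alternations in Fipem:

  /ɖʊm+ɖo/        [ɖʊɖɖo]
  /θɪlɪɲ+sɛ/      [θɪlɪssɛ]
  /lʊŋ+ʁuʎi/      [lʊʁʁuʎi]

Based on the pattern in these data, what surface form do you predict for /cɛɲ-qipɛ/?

The data show regressive total assimilation (/m/ → [ɖ] before /ɖ/; /ɲ/ → [s] before /s/; /ŋ/ → [ʁ] before /ʁ/): in every case the target segment becomes identical to its following neighbour, copying more than a single feature.
/ɲ/ is the segment targeted by the rule; it sits immediately before /q/, so it assimilates completely and surfaces as [q].

[cɛqqipɛ]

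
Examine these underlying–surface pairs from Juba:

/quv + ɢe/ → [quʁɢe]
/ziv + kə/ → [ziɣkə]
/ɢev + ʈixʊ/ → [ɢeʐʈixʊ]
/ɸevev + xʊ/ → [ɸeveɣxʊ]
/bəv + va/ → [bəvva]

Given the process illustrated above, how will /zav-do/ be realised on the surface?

[zazdo]

The data show regressive place assimilation: /v/ → [ʁ] before /ɢ/; /v/ → [ɣ] before /k/; /v/ → [ʐ] before /ʈ/; /v/ → [ɣ] before /x/. In each pair only place changes, matching the following consonant, while manner and voice stay constant.
No alternation appears in [bəvva]: there the adjacent consonants already agree in place (/v/ and /v/ are both labiodental), so this form is consistent with the same rule.
The rule targets /v/ (voiced labiodental fricative), which sits before the trigger /d/ (alveolar).
Changing only its place to alveolar gives [z] — the voiced alveolar fricative.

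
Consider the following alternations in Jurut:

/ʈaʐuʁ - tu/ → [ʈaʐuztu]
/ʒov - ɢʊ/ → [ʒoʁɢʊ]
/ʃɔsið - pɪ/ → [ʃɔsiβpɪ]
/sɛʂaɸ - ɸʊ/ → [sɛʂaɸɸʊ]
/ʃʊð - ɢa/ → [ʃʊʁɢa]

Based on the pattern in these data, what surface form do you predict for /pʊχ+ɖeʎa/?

[pʊʂɖeʎa]

The data show regressive place assimilation: /ʁ/ → [z] before /t/; /v/ → [ʁ] before /ɢ/; /ð/ → [β] before /p/; /ð/ → [ʁ] before /ɢ/. In each pair only place changes, matching the following consonant, while manner and voice stay constant.
No alternation appears in [sɛʂaɸɸʊ]: there the adjacent consonants already agree in place (/ɸ/ and /ɸ/ are both bilabial), so this form is consistent with the same rule.
/χ/ is a voiceless uvular fricative. The following trigger /ɖ/ is retroflex, so /χ/ must become retroflex as well.
A voiceless retroflex fricative is [ʂ], so the surface segment is [ʂ].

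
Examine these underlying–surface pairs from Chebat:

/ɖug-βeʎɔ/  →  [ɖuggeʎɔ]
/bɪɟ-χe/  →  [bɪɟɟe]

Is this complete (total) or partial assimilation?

Underlying /β/ is realised as [g] next to /g/; /g/ itself does not change.
The output [g] is identical to the trigger /g/ — every feature (place, manner, voicing) has been copied — so this is total assimilation.
The other form behaves the same way: /χ/ → [ɟ] after /ɟ/ — in each case the output is a copy of the preceding consonant.

total assimilation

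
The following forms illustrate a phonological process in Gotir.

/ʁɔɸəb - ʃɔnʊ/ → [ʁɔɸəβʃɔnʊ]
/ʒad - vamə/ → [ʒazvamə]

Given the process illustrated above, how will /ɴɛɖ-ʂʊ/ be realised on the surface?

The data show regressive manner assimilation: /b/ → [β] before /ʃ/; /d/ → [z] before /v/. In each pair only manner changes, matching the following consonant, while place and voice stay constant.
/ɖ/ is a voiced retroflex stop. The following trigger /ʂ/ is a fricative, so /ɖ/ must become a fricative as well.
A voiced retroflex fricative is [ʐ], so the surface segment is [ʐ].

[ɴɛʐʂʊ]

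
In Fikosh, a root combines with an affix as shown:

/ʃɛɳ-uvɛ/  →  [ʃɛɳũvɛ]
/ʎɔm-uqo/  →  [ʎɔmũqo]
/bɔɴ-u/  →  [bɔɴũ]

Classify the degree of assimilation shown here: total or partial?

The vowel /u/ surfaces as nasalised [ũ] next to the preceding nasal /ɳ/ — it has acquired the [+nasal] feature of its neighbour.
Likewise in the remaining data: /u/ → [ũ] after /m/; /u/ → [ũ] after /ɴ/ — each time a vowel is nasalised next to a preceding nasal.

partial assimilation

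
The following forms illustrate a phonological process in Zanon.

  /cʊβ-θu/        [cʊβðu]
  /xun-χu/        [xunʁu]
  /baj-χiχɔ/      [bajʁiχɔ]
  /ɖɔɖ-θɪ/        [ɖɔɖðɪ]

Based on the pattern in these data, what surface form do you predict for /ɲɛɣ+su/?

[ɲɛɣzu]

The data show progressive voicing assimilation: /θ/ → [ð] after /β/; /χ/ → [ʁ] after /n/; /χ/ → [ʁ] after /j/; /θ/ → [ð] after /ɖ/. In each pair only voicing changes, matching the preceding consonant, while place and manner stay constant.
/s/ is a voiceless alveolar fricative. The preceding trigger /ɣ/ is voiced, so /s/ must become voiced as well.
Changing only its voicing to voiced gives [z] — the voiced alveolar fricative.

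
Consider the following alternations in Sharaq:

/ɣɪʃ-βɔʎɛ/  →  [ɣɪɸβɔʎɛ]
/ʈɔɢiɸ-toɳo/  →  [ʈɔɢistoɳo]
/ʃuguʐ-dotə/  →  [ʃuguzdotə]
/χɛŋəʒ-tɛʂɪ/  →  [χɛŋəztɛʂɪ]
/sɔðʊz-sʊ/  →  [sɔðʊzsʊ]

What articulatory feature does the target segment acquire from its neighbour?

place

Underlying /ʃ/ is realised as [ɸ] next to /β/; /β/ itself does not change.
/ʃ/ is postalveolar while /β/ is bilabial; the output [ɸ] is bilabial, matching the trigger — so the feature that spreads is place.
The other alternating forms pattern the same way: /ɸ/ → [s] before /t/ (bilabial → alveolar, matching alveolar); /ʐ/ → [z] before /d/ (retroflex → alveolar, matching alveolar); /ʒ/ → [z] before /t/ (postalveolar → alveolar, matching alveolar) — only place changes, and always toward the following segment.
No alternation appears in [sɔðʊzsʊ]: there the adjacent consonants already agree in place (/z/ and /s/ are both alveolar), so this form is consistent with the same rule.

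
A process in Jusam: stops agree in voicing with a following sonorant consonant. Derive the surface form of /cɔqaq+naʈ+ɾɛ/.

[cɔqaɢnaɖɾɛ]

/q/ is a voiceless uvular stop. The following trigger /n/ is voiced, so /q/ must become voiced as well.
A voiced uvular stop is [ɢ], so the surface segment is [ɢ].
The same rule applies at the second boundary: /ʈ/ → [ɖ] next to /ɾ/.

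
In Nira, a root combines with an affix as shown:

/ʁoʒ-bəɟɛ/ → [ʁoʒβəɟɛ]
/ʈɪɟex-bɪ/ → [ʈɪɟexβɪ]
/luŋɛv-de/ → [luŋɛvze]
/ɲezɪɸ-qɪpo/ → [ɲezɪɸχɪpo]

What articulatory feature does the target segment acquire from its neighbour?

manner

Underlying /b/ is realised as [β] next to /ʒ/; /ʒ/ itself does not change.
/b/ is a stop while /ʒ/ is a fricative; the output [β] is a fricative, matching the trigger — so the feature that spreads is manner.
The same holds elsewhere in the data: /b/ → [β] after /x/ (stop → fricative, matching a fricative); /d/ → [z] after /v/ (stop → fricative, matching a fricative); /q/ → [χ] after /ɸ/ (stop → fricative, matching a fricative) — only manner changes, and always toward the preceding segment.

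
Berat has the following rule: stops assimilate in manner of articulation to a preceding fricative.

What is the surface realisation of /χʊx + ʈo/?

[χʊxʂo]

/ʈ/ is a voiceless retroflex stop. The preceding trigger /x/ is a fricative, so /ʈ/ must become a fricative as well.
Changing only its manner to fricative gives [ʂ] — the voiceless retroflex fricative.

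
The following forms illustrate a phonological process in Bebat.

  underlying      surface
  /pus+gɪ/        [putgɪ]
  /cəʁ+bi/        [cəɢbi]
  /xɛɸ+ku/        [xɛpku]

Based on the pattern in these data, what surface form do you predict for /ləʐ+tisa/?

The data show regressive manner assimilation: /s/ → [t] before /g/; /ʁ/ → [ɢ] before /b/; /ɸ/ → [p] before /k/. In each pair only manner changes, matching the following consonant, while place and voice stay constant.
The rule targets /ʐ/ (voiced retroflex fricative), which sits before the trigger /t/ (stop).
Changing only its manner to stop gives [ɖ] — the voiced retroflex stop.

[ləɖtisa]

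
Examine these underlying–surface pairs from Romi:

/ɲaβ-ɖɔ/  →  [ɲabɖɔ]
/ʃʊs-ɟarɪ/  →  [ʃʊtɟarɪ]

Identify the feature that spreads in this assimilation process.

Comparing underlying and surface forms, /β/ → [b] is the alternation; the neighbouring /ɖ/ is constant.
/β/ is a fricative while /ɖ/ is a stop; the output [b] is a stop, matching the trigger — so the feature that spreads is manner.
Checking the remaining alternation: /s/ → [t] before /ɟ/ (fricative → stop, matching a stop) — only manner changes, and always toward the following segment.

manner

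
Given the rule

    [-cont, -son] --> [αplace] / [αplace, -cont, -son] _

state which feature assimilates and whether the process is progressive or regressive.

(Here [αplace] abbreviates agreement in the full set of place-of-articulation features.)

The shared variable α links the value of the place features (abbreviated [place]) on the target to the same value on the neighbouring segment, so place is the feature that assimilates.
Since the environment is written before the underscore, the trigger precedes the target; the direction is progressive.

progressive place assimilation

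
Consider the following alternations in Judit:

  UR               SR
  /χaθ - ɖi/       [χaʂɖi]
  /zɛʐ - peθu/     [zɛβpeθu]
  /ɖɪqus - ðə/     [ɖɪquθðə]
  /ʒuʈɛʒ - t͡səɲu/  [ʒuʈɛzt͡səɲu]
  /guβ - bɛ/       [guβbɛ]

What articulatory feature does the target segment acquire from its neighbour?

place

The segment that alternates is /θ/, which surfaces as [ʂ] when adjacent to /ɖ/.
/θ/ is dental while /ɖ/ is retroflex; the output [ʂ] is retroflex, matching the trigger — so the feature that spreads is place.
The same holds elsewhere in the data: /ʐ/ → [β] before /p/ (retroflex → bilabial, matching bilabial); /s/ → [θ] before /ð/ (alveolar → dental, matching dental); /ʒ/ → [z] before /t͡s/ (postalveolar → alveolar, matching alveolar) — only place changes, and always toward the following segment.
No alternation appears in [guβbɛ]: there the adjacent consonants already agree in place (/β/ and /b/ are both bilabial), so this form is consistent with the same rule.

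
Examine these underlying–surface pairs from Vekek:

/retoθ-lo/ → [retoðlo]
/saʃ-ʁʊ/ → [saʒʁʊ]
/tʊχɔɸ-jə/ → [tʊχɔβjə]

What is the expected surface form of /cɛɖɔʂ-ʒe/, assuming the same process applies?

The data show regressive voicing assimilation: /θ/ → [ð] before /l/; /ʃ/ → [ʒ] before /ʁ/; /ɸ/ → [β] before /j/. In each pair only voicing changes, matching the following consonant, while place and manner stay constant.
The rule targets /ʂ/ (voiceless retroflex fricative), which sits before the trigger /ʒ/ (voiced).
The voiced retroflex fricative is [ʐ], so /ʂ/ → [ʐ].

[cɛɖɔʐʒe]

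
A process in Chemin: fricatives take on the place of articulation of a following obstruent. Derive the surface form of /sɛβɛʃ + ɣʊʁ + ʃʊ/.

The rule targets /ʃ/ (voiceless postalveolar fricative), which sits before the trigger /ɣ/ (velar).
Changing only its place to velar gives [x] — the voiceless velar fricative.
At the second juncture, /ʁ/ likewise becomes [ʒ] adjacent to /ʃ/.

[sɛβɛxɣʊʒʃʊ]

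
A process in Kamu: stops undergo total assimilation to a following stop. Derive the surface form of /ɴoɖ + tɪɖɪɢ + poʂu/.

/ɖ/ is the segment targeted by the rule; it sits immediately before /t/, so it assimilates completely and surfaces as [t].
The same rule applies at the second boundary: /ɢ/ → [p] next to /p/.

[ɴottɪɖɪppoʂu]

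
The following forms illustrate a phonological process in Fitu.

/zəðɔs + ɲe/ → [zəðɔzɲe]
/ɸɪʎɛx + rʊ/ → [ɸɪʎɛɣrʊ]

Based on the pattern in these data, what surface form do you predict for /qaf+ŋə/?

The data show regressive voicing assimilation: /s/ → [z] before /ɲ/; /x/ → [ɣ] before /r/. In each pair only voicing changes, matching the following consonant, while place and manner stay constant.
The rule targets /f/ (voiceless labiodental fricative), which sits before the trigger /ŋ/ (voiced).
The voiced labiodental fricative is [v], so /f/ → [v].

[qavŋə]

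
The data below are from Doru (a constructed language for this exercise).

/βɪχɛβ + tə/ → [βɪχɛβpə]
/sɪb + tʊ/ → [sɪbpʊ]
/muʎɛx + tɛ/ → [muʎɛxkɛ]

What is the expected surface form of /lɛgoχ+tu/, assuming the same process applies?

[lɛgoχqu]

The data show progressive place assimilation: /t/ → [p] after /β/; /t/ → [p] after /b/; /t/ → [k] after /x/. In each pair only place changes, matching the preceding consonant, while manner and voice stay constant.
/t/ is a voiceless alveolar stop. The preceding trigger /χ/ is uvular, so /t/ must become uvular as well.
The voiceless uvular stop is [q], so /t/ → [q].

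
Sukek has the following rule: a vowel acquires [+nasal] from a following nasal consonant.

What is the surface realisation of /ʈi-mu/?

/i/ sits next to the nasal /m/ and is therefore nasalised to [ĩ].

[ʈĩmu]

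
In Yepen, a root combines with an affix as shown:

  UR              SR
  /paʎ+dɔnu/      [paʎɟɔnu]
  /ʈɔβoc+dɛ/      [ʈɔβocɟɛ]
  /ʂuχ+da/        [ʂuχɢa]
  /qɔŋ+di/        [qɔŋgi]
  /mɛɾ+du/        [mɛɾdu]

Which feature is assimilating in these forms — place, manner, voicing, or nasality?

place

Underlying /d/ is realised as [ɟ] next to /ʎ/; /ʎ/ itself does not change.
/d/ is alveolar while /ʎ/ is palatal; the output [ɟ] is palatal, matching the trigger — so the feature that spreads is place.
Checking the remaining alternations: /d/ → [ɟ] after /c/ (alveolar → palatal, matching palatal); /d/ → [ɢ] after /χ/ (alveolar → uvular, matching uvular); /d/ → [g] after /ŋ/ (alveolar → velar, matching velar) — only place changes, and always toward the preceding segment.
Nothing changes in [mɛɾdu]: there the adjacent consonants already agree in place (/d/ and /ɾ/ are both alveolar), so this form is consistent with the same rule.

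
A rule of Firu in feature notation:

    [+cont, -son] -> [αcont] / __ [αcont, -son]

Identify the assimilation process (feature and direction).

regressive manner assimilation

The shared variable α links the value of [cont] on the target to that of the neighbouring obstruent. [cont] distinguishes stops from fricatives — a manner-of-articulation feature — so this is manner assimilation.
Since the environment is written after the underscore, the trigger follows the target; the direction is regressive.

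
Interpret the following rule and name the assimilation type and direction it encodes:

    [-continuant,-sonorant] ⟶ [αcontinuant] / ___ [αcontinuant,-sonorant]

regressive manner assimilation

The rule copies [continuant] (continuancy) from the environment onto the target stops; since [±continuant] encodes the stop/fricative manner contrast, the assimilating dimension is manner.
Since the environment is written after the underscore, the trigger follows the target; the direction is regressive.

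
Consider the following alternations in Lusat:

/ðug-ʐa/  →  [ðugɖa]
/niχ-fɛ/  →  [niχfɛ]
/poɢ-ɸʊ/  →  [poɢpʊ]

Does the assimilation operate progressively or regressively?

progressive

The segment that alternates is /ʐ/, which surfaces as [ɖ] when adjacent to /g/.
/ʐ/ is a fricative while /g/ is a stop; the output [ɖ] is a stop, matching the trigger — so the feature that spreads is manner.
Checking the remaining alternation: /ɸ/ → [p] after /ɢ/ (fricative → stop, matching a stop) — only manner changes, and always toward the preceding segment.
No alternation appears in [niχfɛ]: there the adjacent consonants already agree in manner (/f/ and /χ/ are both fricatives), so this form is consistent with the same rule.
The trigger is the preceding segment, so the direction is progressive (perseverative).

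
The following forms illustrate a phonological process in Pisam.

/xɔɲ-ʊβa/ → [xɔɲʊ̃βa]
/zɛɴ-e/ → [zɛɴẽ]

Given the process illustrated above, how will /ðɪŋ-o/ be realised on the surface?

[ðɪŋõ]

The data show progressive nasality assimilation (vowel nasalisation): /ʊ/ → [ʊ̃] after /ɲ/; /e/ → [ẽ] after /ɴ/ — a vowel is nasalised by an immediately preceding nasal consonant.
The vowel /o/ is adjacent to the preceding nasal /ŋ/, so it acquires [+nasal] and surfaces as [õ].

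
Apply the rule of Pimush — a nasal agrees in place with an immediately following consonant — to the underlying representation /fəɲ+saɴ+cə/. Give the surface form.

The rule targets /ɲ/ (voiced palatal nasal), which sits before the trigger /s/ (alveolar).
A voiced alveolar nasal is [n], so the surface segment is [n].
At the second juncture, /ɴ/ likewise becomes [ɲ] adjacent to /c/.

[fənsaɲcə]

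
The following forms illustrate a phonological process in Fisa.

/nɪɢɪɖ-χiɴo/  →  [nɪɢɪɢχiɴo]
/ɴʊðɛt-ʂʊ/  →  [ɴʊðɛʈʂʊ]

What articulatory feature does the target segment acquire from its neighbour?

place

Comparing underlying and surface forms, /ɖ/ → [ɢ] is the alternation; the neighbouring /χ/ is constant.
The change retroflex → uvular matches the place of the following /χ/, identifying this as place assimilation.
The other alternating form patterns the same way: /t/ → [ʈ] before /ʂ/ (alveolar → retroflex, matching retroflex) — only place changes, and always toward the following segment.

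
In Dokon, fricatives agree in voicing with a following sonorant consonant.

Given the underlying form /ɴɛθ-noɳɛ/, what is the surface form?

[ɴɛðnoɳɛ]

The rule targets /θ/ (voiceless dental fricative), which sits before the trigger /n/ (voiced).
Changing only its voicing to voiced gives [ð] — the voiced dental fricative.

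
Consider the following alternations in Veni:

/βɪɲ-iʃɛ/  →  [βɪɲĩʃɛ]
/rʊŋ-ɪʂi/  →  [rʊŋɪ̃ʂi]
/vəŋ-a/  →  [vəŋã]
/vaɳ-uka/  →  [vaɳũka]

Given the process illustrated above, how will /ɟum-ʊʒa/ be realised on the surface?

[ɟumʊ̃ʒa]

The data show progressive nasality assimilation (vowel nasalisation): /i/ → [ĩ] after /ɲ/; /ɪ/ → [ɪ̃] after /ŋ/; /a/ → [ã] after /ŋ/; /u/ → [ũ] after /ɳ/ — a vowel is nasalised by an immediately preceding nasal consonant.
The vowel /ʊ/ is adjacent to the preceding nasal /m/, so it acquires [+nasal] and surfaces as [ʊ̃].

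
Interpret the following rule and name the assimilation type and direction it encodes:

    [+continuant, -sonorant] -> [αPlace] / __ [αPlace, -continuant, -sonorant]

regressive place assimilation

The shared variable α links the value of the place features (abbreviated [Place]) on the target to the same value on the neighbouring segment, so place is the feature that assimilates.
The conditioning segment sits to the right of the focus bar, meaning the trigger follows the segment that changes — regressive assimilation.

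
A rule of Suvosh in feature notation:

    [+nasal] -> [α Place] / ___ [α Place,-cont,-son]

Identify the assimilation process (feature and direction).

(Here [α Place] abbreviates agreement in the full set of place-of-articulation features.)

The rule copies the place features (abbreviated [Place]) from the environment onto the target, so the assimilating feature is place.
Since the environment is written after the underscore, the trigger follows the target; the direction is regressive.

regressive place assimilation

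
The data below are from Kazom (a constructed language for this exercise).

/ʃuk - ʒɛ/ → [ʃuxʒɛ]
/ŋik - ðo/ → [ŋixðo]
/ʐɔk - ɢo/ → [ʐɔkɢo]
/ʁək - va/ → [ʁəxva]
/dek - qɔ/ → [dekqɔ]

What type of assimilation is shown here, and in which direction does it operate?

Comparing underlying and surface forms, /k/ → [x] is the alternation; the neighbouring /ʒ/ is constant.
The change stop → fricative matches the manner of the following /ʒ/, identifying this as manner assimilation.
Place and voice are unchanged, so the assimilation is partial, not total.
Checking the remaining alternations: /k/ → [x] before /ð/ (stop → fricative, matching a fricative); /k/ → [x] before /v/ (stop → fricative, matching a fricative) — only manner changes, and always toward the following segment.
Nothing changes in [ʐɔkɢo], [dekqɔ]: there the adjacent consonants already agree in manner (/k/ and /ɢ/ are both stops; /k/ and /q/ are both stops), so these forms are consistent with the same rule.
Since the segment that changes precedes the conditioning segment, the assimilation is regressive.

regressive manner assimilation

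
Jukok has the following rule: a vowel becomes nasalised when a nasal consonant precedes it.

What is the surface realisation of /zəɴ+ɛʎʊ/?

[zəɴɛ̃ʎʊ]

/ɛ/ sits next to the nasal /ɴ/ and is therefore nasalised to [ɛ̃].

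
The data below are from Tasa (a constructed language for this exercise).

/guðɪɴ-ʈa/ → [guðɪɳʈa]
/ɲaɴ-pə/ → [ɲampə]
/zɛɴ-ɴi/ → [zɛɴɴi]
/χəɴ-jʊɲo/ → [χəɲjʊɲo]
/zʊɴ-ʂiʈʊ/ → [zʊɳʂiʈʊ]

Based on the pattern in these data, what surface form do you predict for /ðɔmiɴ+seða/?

The data show regressive place assimilation: /ɴ/ → [ɳ] before /ʈ/; /ɴ/ → [m] before /p/; /ɴ/ → [ɲ] before /j/; /ɴ/ → [ɳ] before /ʂ/. In each pair only place changes, matching the following consonant, while manner and voice stay constant.
Nothing changes in [zɛɴɴi]: there the adjacent consonants already agree in place (/ɴ/ and /ɴ/ are both uvular), so this form is consistent with the same rule.
The rule targets /ɴ/ (voiced uvular nasal), which sits before the trigger /s/ (alveolar).
A voiced alveolar nasal is [n], so the surface segment is [n].

[ðɔminseða]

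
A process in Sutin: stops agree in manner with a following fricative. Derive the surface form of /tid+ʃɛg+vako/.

/d/ is a voiced alveolar stop. The following trigger /ʃ/ is a fricative, so /d/ must become a fricative as well.
The voiced alveolar fricative is [z], so /d/ → [z].
At the second juncture, /g/ likewise becomes [ɣ] adjacent to /v/.

[tizʃɛɣvako]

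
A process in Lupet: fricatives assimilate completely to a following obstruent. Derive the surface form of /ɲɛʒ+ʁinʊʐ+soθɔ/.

[ɲɛʁʁinʊssoθɔ]

/ʒ/ is the segment targeted by the rule; it sits immediately before /ʁ/, so it assimilates completely and surfaces as [ʁ].
At the second juncture, /ʐ/ likewise becomes [s] adjacent to /s/.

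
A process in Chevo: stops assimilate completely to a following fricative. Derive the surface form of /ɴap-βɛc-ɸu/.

/p/ is the segment targeted by the rule; it sits immediately before /β/, so it assimilates completely and surfaces as [β].
At the second juncture, /c/ likewise becomes [ɸ] adjacent to /ɸ/.

[ɴaββɛɸɸu]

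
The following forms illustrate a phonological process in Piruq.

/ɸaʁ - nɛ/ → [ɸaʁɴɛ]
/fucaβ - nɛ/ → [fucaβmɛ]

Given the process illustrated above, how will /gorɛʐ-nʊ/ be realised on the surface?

[gorɛʐɳʊ]

The data show progressive place assimilation: /n/ → [ɴ] after /ʁ/; /n/ → [m] after /β/. In each pair only place changes, matching the preceding consonant, while manner and voice stay constant.
/n/ is a voiced alveolar nasal. The preceding trigger /ʐ/ is retroflex, so /n/ must become retroflex as well.
The voiced retroflex nasal is [ɳ], so /n/ → [ɳ].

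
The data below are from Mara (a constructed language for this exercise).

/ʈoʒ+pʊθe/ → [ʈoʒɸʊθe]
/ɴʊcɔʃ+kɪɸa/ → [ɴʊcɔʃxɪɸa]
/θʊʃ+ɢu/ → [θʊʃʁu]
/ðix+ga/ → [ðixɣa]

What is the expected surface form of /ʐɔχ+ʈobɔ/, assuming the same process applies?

The data show progressive manner assimilation: /p/ → [ɸ] after /ʒ/; /k/ → [x] after /ʃ/; /ɢ/ → [ʁ] after /ʃ/; /g/ → [ɣ] after /x/. In each pair only manner changes, matching the preceding consonant, while place and voice stay constant.
/ʈ/ is a voiceless retroflex stop. The preceding trigger /χ/ is a fricative, so /ʈ/ must become a fricative as well.
A voiceless retroflex fricative is [ʂ], so the surface segment is [ʂ].

[ʐɔχʂobɔ]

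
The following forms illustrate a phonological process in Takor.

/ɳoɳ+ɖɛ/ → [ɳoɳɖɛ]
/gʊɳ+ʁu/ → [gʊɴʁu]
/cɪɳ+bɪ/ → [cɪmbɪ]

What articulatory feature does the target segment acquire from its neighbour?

place

Underlying /ɳ/ is realised as [ɴ] next to /ʁ/; /ʁ/ itself does not change.
The change retroflex → uvular matches the place of the following /ʁ/, identifying this as place assimilation.
The same holds elsewhere in the data: /ɳ/ → [m] before /b/ (retroflex → bilabial, matching bilabial) — only place changes, and always toward the following segment.
No alternation appears in [ɳoɳɖɛ]: there the adjacent consonants already agree in place (/ɳ/ and /ɖ/ are both retroflex), so this form is consistent with the same rule.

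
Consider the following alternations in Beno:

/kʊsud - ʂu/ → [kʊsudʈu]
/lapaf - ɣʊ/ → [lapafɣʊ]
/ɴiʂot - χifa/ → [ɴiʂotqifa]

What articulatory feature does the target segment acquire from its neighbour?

Comparing underlying and surface forms, /ʂ/ → [ʈ] is the alternation; the neighbouring /d/ is constant.
The change fricative → stop matches the manner of the preceding /d/, identifying this as manner assimilation.
The other alternating form patterns the same way: /χ/ → [q] after /t/ (fricative → stop, matching a stop) — only manner changes, and always toward the preceding segment.
Nothing changes in [lapafɣʊ]: there the adjacent consonants already agree in manner (/ɣ/ and /f/ are both fricatives), so this form is consistent with the same rule.

manner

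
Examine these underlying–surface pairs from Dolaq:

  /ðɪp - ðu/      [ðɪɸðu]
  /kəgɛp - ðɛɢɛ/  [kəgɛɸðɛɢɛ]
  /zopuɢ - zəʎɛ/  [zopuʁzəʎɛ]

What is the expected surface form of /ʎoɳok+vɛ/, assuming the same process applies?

[ʎoɳoxvɛ]

The data show regressive manner assimilation: /p/ → [ɸ] before /ð/; /ɢ/ → [ʁ] before /z/. In each pair only manner changes, matching the following consonant, while place and voice stay constant.
The rule targets /k/ (voiceless velar stop), which sits before the trigger /v/ (fricative).
Changing only its manner to fricative gives [x] — the voiceless velar fricative.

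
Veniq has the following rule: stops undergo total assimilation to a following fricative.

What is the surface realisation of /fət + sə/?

/t/ is the segment targeted by the rule; it sits immediately before /s/, so it assimilates completely and surfaces as [s].

[fəssə]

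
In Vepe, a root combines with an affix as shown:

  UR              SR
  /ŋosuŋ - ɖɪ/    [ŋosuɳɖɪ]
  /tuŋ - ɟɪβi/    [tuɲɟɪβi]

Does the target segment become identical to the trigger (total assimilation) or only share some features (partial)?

partial assimilation

The segment that alternates is /ŋ/, which surfaces as [ɳ] when adjacent to /ɖ/.
The change velar → retroflex matches the place of the following /ɖ/, identifying this as place assimilation.
Manner and voice are unchanged, so the assimilation is partial, not total.
The other alternating form patterns the same way: /ŋ/ → [ɲ] before /ɟ/ (velar → palatal, matching palatal) — only place changes, and always toward the following segment.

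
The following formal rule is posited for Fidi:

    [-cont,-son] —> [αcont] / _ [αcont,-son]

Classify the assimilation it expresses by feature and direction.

regressive manner assimilation

The rule copies [cont] (continuancy) from the environment onto the target stops; since [±cont] encodes the stop/fricative manner contrast, the assimilating dimension is manner.
The conditioning segment sits to the right of the focus bar, meaning the trigger follows the segment that changes — regressive assimilation.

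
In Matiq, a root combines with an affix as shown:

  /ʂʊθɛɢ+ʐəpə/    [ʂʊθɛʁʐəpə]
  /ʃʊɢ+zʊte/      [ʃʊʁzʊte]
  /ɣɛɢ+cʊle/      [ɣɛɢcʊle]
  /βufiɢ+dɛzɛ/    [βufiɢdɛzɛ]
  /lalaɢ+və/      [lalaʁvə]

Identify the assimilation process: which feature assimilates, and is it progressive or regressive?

Comparing underlying and surface forms, /ɢ/ → [ʁ] is the alternation; the neighbouring /ʐ/ is constant.
The change stop → fricative matches the manner of the following /ʐ/, identifying this as manner assimilation.
Place and voice are unchanged, so the assimilation is partial, not total.
The other alternating forms pattern the same way: /ɢ/ → [ʁ] before /z/ (stop → fricative, matching a fricative); /ɢ/ → [ʁ] before /v/ (stop → fricative, matching a fricative) — only manner changes, and always toward the following segment.
Nothing changes in [ɣɛɢcʊle], [βufiɢdɛzɛ]: there the adjacent consonants already agree in manner (/ɢ/ and /c/ are both stops; /ɢ/ and /d/ are both stops), so these forms are consistent with the same rule.
Since the segment that changes precedes the conditioning segment, the assimilation is regressive.

regressive manner assimilation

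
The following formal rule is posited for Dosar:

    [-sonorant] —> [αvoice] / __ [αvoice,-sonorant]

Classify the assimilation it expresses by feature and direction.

regressive voicing assimilation

The shared variable α links the value of [voice] on the target to the same value on the neighbouring segment, so voicing is the feature that assimilates.
Since the environment is written after the underscore, the trigger follows the target; the direction is regressive.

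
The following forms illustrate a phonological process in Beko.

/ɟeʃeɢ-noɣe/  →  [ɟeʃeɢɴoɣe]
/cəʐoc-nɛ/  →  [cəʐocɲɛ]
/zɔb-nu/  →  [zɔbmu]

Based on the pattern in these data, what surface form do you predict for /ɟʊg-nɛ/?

[ɟʊgŋɛ]

The data show progressive place assimilation: /n/ → [ɴ] after /ɢ/; /n/ → [ɲ] after /c/; /n/ → [m] after /b/. In each pair only place changes, matching the preceding consonant, while manner and voice stay constant.
/n/ is a voiced alveolar nasal. The preceding trigger /g/ is velar, so /n/ must become velar as well.
A voiced velar nasal is [ŋ], so the surface segment is [ŋ].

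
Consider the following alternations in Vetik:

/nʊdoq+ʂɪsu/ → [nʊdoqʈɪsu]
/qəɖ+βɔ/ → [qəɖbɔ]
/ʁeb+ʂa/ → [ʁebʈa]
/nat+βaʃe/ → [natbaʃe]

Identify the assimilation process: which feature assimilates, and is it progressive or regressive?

progressive manner assimilation

The segment that alternates is /ʂ/, which surfaces as [ʈ] when adjacent to /q/.
/ʂ/ is a fricative while /q/ is a stop; the output [ʈ] is a stop, matching the trigger — so the feature that spreads is manner.
Place and voice are unchanged, so the assimilation is partial, not total.
The same holds elsewhere in the data: /β/ → [b] after /ɖ/ (fricative → stop, matching a stop); /ʂ/ → [ʈ] after /b/ (fricative → stop, matching a stop); /β/ → [b] after /t/ (fricative → stop, matching a stop) — only manner changes, and always toward the preceding segment.
Since the segment that changes follows the conditioning segment, the assimilation is progressive.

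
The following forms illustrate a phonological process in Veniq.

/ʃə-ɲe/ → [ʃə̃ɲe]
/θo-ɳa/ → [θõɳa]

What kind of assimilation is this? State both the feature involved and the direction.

The vowel /ə/ surfaces as nasalised [ə̃] next to the following nasal /ɲ/ — it has acquired the [+nasal] feature of its neighbour.
The other form shows the same pattern: /o/ → [õ] before /ɳ/ — each time a vowel is nasalised next to a following nasal.
Because the conditioning nasal is to the right of the vowel that changes, the process is regressive (anticipatory).

regressive nasality assimilation (vowel nasalisation)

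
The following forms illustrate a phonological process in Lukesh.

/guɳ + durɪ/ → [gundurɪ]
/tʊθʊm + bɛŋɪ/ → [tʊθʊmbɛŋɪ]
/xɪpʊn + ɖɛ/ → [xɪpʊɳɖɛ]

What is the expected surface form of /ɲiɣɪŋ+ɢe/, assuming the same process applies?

[ɲiɣɪɴɢe]

The data show regressive place assimilation: /ɳ/ → [n] before /d/; /n/ → [ɳ] before /ɖ/. In each pair only place changes, matching the following consonant, while manner and voice stay constant.
Nothing changes in [tʊθʊmbɛŋɪ]: there the adjacent consonants already agree in place (/m/ and /b/ are both bilabial), so this form is consistent with the same rule.
The rule targets /ŋ/ (voiced velar nasal), which sits before the trigger /ɢ/ (uvular).
A voiced uvular nasal is [ɴ], so the surface segment is [ɴ].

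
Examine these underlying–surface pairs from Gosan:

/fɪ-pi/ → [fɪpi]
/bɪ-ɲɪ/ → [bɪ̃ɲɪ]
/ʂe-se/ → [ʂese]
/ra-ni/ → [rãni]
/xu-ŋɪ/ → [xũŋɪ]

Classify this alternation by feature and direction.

The vowel /ɪ/ surfaces as nasalised [ɪ̃] next to the following nasal /ɲ/ — it has acquired the [+nasal] feature of its neighbour.
Likewise in the remaining data: /a/ → [ã] before /n/; /u/ → [ũ] before /ŋ/ — each time a vowel is nasalised next to a following nasal.
No change occurs in [fɪpi], [ʂese] because the vowel at the boundary is adjacent to an oral consonant, not a nasal (/ɪ/ next to /p/; /e/ next to /s/).
Because the conditioning nasal is to the right of the vowel that changes, the process is regressive (anticipatory).

regressive nasality assimilation (vowel nasalisation)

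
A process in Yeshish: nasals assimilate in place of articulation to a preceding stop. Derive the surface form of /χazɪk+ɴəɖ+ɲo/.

[χazɪkŋəɖɳo]

The rule targets /ɴ/ (voiced uvular nasal), which sits after the trigger /k/ (velar).
Changing only its place to velar gives [ŋ] — the voiced velar nasal.
The same rule applies at the second boundary: /ɲ/ → [ɳ] next to /ɖ/.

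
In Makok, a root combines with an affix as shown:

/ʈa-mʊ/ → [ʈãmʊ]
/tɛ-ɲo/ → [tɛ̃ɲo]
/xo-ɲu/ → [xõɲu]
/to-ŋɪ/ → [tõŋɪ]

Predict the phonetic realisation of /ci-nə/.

The data show regressive nasality assimilation (vowel nasalisation): /a/ → [ã] before /m/; /ɛ/ → [ɛ̃] before /ɲ/; /o/ → [õ] before /ɲ/; /o/ → [õ] before /ŋ/ — a vowel is nasalised by an immediately following nasal consonant.
The vowel /i/ is adjacent to the following nasal /n/, so it acquires [+nasal] and surfaces as [ĩ].

[cĩnə]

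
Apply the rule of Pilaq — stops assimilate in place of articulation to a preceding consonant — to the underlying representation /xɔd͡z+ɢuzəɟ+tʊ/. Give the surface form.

/ɢ/ is a voiced uvular stop. The preceding trigger /d͡z/ is alveolar, so /ɢ/ must become alveolar as well.
Changing only its place to alveolar gives [d] — the voiced alveolar stop.
At the second juncture, /t/ likewise becomes [c] adjacent to /ɟ/.

[xɔd͡zduzəɟcʊ]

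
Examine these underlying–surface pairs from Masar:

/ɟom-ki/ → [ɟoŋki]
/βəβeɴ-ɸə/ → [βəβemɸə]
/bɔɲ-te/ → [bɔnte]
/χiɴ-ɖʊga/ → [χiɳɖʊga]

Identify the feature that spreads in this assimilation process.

Underlying /m/ is realised as [ŋ] next to /k/; /k/ itself does not change.
/m/ is bilabial while /k/ is velar; the output [ŋ] is velar, matching the trigger — so the feature that spreads is place.
The same holds elsewhere in the data: /ɴ/ → [m] before /ɸ/ (uvular → bilabial, matching bilabial); /ɲ/ → [n] before /t/ (palatal → alveolar, matching alveolar); /ɴ/ → [ɳ] before /ɖ/ (uvular → retroflex, matching retroflex) — only place changes, and always toward the following segment.

place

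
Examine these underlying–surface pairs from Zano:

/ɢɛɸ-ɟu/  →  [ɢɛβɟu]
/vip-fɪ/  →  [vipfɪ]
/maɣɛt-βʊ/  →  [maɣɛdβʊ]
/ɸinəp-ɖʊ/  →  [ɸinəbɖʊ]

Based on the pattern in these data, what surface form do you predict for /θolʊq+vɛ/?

The data show regressive voicing assimilation: /ɸ/ → [β] before /ɟ/; /t/ → [d] before /β/; /p/ → [b] before /ɖ/. In each pair only voicing changes, matching the following consonant, while place and manner stay constant.
No alternation appears in [vipfɪ]: there the adjacent consonants already agree in voicing (/p/ and /f/ are both voiceless), so this form is consistent with the same rule.
/q/ is a voiceless uvular stop. The following trigger /v/ is voiced, so /q/ must become voiced as well.
The voiced uvular stop is [ɢ], so /q/ → [ɢ].

[θolʊɢvɛ]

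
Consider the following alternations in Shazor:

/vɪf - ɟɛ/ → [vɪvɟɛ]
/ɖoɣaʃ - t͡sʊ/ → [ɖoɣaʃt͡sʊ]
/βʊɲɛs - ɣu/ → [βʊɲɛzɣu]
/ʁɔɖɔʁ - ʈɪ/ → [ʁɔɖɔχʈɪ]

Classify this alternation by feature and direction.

The segment that alternates is /f/, which surfaces as [v] when adjacent to /ɟ/.
The change voiceless → voiced matches the voicing of the following /ɟ/, identifying this as voicing assimilation.
Place and manner are unchanged, so the assimilation is partial, not total.
Checking the remaining alternations: /s/ → [z] before /ɣ/ (voiceless → voiced, matching voiced); /ʁ/ → [χ] before /ʈ/ (voiced → voiceless, matching voiceless) — only voicing changes, and always toward the following segment.
Nothing changes in [ɖoɣaʃt͡sʊ]: there the adjacent consonants already agree in voicing (/ʃ/ and /t͡s/ are both voiceless), so this form is consistent with the same rule.
Since the segment that changes precedes the conditioning segment, the assimilation is regressive.

regressive voicing assimilation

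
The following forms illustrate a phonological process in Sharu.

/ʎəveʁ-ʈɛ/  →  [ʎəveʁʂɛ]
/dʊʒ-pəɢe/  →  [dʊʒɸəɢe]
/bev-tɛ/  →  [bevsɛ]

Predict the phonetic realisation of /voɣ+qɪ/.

[voɣχɪ]

The data show progressive manner assimilation: /ʈ/ → [ʂ] after /ʁ/; /p/ → [ɸ] after /ʒ/; /t/ → [s] after /v/. In each pair only manner changes, matching the preceding consonant, while place and voice stay constant.
The rule targets /q/ (voiceless uvular stop), which sits after the trigger /ɣ/ (fricative).
The voiceless uvular fricative is [χ], so /q/ → [χ].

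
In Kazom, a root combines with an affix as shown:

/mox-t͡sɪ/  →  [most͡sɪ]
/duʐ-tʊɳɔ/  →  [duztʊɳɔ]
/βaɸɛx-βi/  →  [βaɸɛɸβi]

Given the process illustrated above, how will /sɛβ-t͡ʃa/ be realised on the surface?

[sɛʒt͡ʃa]

The data show regressive place assimilation: /x/ → [s] before /t͡s/; /ʐ/ → [z] before /t/; /x/ → [ɸ] before /β/. In each pair only place changes, matching the following consonant, while manner and voice stay constant.
The rule targets /β/ (voiced bilabial fricative), which sits before the trigger /t͡ʃ/ (postalveolar).
A voiced postalveolar fricative is [ʒ], so the surface segment is [ʒ].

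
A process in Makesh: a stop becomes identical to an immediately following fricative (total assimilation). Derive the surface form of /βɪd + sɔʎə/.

/d/ is the segment targeted by the rule; it sits immediately before /s/, so it assimilates completely and surfaces as [s].

[βɪssɔʎə]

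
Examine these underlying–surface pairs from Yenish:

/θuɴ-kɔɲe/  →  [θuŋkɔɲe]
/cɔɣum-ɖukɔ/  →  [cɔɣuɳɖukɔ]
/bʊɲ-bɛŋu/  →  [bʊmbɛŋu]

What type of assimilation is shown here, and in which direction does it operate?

Comparing underlying and surface forms, /ɴ/ → [ŋ] is the alternation; the neighbouring /k/ is constant.
/ɴ/ is uvular while /k/ is velar; the output [ŋ] is velar, matching the trigger — so the feature that spreads is place.
Manner and voice are unchanged, so the assimilation is partial, not total.
Checking the remaining alternations: /m/ → [ɳ] before /ɖ/ (bilabial → retroflex, matching retroflex); /ɲ/ → [m] before /b/ (palatal → bilabial, matching bilabial) — only place changes, and always toward the following segment.
The trigger is the following segment, so the direction is regressive (anticipatory).

regressive place assimilation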